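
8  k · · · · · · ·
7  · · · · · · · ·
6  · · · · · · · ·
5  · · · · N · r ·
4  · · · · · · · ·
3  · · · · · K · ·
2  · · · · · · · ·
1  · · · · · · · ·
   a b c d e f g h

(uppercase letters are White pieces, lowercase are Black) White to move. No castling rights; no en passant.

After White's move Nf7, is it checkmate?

no

After Nf7: black king on a8; in check: no.
Black is not in check, so this cannot be checkmate.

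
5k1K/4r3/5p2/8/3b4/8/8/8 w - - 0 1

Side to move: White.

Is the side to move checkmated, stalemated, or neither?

stalemate

White to move; white king on h8.
In check: no.
King squares — g7: attacked by Re7; h7: attacked by Re7; g8: attacked by Kf8.
Legal moves for White: none.
Not in check and no legal moves → stalemate.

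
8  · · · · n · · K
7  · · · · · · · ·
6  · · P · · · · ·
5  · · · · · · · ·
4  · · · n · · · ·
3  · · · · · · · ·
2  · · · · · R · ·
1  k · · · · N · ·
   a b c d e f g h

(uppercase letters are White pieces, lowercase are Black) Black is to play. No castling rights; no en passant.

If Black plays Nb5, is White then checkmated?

no

After Nb5: white king on h8; in check: no.
White is not in check, so this cannot be checkmate.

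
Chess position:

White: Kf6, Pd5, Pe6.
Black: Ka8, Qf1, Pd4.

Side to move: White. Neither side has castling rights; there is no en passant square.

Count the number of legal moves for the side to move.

5

White to move; king on f6.
In check: yes, from the black queen on f1.
Legal moves: Kg7, Ke7, Kg6, Kg5, Ke5.
Count: 5.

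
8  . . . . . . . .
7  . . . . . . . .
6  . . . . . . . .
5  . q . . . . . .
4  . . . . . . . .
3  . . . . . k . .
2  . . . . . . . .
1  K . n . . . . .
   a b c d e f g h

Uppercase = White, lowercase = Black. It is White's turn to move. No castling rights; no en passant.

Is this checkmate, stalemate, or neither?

White to move; white king on a1.
In check: no.
King squares — b1: attacked by Qb5; a2: attacked by Nc1; b2: attacked by Qb5.
Legal moves for White: none.
Not in check and no legal moves → stalemate.

stalemate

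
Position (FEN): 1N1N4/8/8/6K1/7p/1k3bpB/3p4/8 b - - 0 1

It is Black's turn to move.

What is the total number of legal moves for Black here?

24

Black to move; king on b3.
In check: no.
Legal moves: Ba8, Bb7, Bc6, Bh5, Bd5, Bg4, Be4, Bg2, Be2, Bh1, Bd1, Kc4, Kb4, Ka4, Kc3, Ka3, Kc2, Kb2, Ka2, g2, d1=Q, d1=R, d1=B, d1=N.
Count: 24.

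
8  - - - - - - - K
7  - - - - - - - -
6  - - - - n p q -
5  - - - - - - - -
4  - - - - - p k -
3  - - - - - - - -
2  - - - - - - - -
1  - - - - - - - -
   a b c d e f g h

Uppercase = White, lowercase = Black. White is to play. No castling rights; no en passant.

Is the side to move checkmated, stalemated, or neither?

stalemate

White to move; white king on h8.
In check: no.
King squares — g7: attacked by Ne6; h7: attacked by Qg6; g8: attacked by Qg6.
Legal moves for White: none.
Not in check and no legal moves → stalemate.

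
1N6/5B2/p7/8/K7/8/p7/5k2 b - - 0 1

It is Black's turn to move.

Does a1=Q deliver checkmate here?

After a1=Q: white king on a4; in check: yes, from the black queen on a1.
White has 3 legal replies: Kb4, Kb3, Ba2.
In check but a legal move exists → not checkmate.

no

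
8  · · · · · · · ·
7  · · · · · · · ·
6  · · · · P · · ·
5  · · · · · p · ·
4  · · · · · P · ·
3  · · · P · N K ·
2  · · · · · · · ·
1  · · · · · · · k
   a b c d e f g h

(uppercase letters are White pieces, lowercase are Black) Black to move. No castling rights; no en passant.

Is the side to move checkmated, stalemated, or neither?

stalemate

Black to move; black king on h1.
In check: no.
King squares — g1: attacked by Nf3; g2: attacked by Kg3; h2: attacked by Nf3.
Legal moves for Black: none.
Not in check and no legal moves → stalemate.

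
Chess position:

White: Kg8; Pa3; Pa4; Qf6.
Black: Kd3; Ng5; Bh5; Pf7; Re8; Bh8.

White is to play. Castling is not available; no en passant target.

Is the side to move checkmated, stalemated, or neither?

checkmate

White to move; white king on g8.
In check: yes, from the black rook on e8.
King squares — f7: attacked by Ng5; g7: attacked by Bh8; h7: attacked by Ng5; f8: attacked by Re8; h8: attacked by Re8.
Legal moves for White: none.
In check with no legal moves → checkmate.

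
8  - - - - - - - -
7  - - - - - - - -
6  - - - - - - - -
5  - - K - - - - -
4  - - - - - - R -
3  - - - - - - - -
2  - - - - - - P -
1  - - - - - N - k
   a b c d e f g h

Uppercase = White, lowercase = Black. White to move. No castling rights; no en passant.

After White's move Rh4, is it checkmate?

After Rh4: black king on h1; in check: yes, from the white rook on h4.
Black has 2 legal replies: Kxg2, Kg1.
In check but a legal move exists → not checkmate.

no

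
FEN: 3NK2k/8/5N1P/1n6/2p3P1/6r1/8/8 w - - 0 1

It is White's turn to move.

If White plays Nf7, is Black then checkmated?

After Nf7: black king on h8; in check: yes, from the white knight on f7.
King squares — g7: attacked by Ph6; h7: attacked by Nf6; g8: attacked by Nf6.
Black has no legal moves → checkmate.

yes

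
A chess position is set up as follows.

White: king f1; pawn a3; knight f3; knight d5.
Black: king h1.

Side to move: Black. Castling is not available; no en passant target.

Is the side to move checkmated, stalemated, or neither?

Black to move; black king on h1.
In check: no.
King squares — g1: attacked by Kf1; g2: attacked by Kf1; h2: attacked by Nf3.
Legal moves for Black: none.
Not in check and no legal moves → stalemate.

stalemate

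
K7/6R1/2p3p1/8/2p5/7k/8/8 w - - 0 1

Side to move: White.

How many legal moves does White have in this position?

White to move; king on a8.
In check: no.
Legal moves: Kb8, Kb7, Ka7, Rg8, Rh7+, Rf7, Re7, Rd7, Rc7, Rb7, Ra7, Rxg6.
Count: 12.

12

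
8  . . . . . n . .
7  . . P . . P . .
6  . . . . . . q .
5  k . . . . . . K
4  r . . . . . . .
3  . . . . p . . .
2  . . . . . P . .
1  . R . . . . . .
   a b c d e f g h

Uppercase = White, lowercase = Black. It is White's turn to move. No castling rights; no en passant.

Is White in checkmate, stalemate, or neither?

White to move; white king on h5.
In check: yes, from the black queen on g6.
King squares — g4: attacked by Ra4; h4: attacked by Ra4; g5: attacked by Qg6; g6: attacked by Nf8; h6: attacked by Qg6.
Legal moves for White: none.
In check with no legal moves → checkmate.

checkmate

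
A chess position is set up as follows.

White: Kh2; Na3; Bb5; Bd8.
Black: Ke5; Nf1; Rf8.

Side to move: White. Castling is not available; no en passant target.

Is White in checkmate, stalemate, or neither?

White to move; white king on h2.
In check: yes, from the black knight on f1.
King squares — g1: available; h1: available; g2: available; g3: attacked by Nf1; h3: available.
Legal moves for White: Kh3, Kg2, Kh1, Kg1, Bxf1.
White is in check but has 5 legal moves → neither.

neither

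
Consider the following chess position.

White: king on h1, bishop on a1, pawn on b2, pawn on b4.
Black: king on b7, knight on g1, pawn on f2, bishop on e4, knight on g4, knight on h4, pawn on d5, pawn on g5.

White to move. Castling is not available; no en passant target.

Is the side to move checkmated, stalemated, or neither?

checkmate

White to move; white king on h1.
In check: yes, from the black bishop on e4.
King squares — g1: attacked by Pf2; g2: attacked by Be4; h2: attacked by Ng4.
Legal moves for White: none.
In check with no legal moves → checkmate.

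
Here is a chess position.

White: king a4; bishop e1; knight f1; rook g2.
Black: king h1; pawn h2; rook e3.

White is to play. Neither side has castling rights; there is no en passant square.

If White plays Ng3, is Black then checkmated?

After Ng3: black king on h1; in check: yes, from the white knight on g3.
Black has 2 legal replies: Kxg2, Rxg3.
In check but a legal move exists → not checkmate.

no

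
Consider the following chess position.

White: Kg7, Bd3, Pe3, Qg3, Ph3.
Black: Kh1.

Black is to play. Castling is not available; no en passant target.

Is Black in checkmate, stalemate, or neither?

stalemate

Black to move; black king on h1.
In check: no.
King squares — g1: attacked by Qg3; g2: attacked by Qg3; h2: attacked by Qg3.
Legal moves for Black: none.
Not in check and no legal moves → stalemate.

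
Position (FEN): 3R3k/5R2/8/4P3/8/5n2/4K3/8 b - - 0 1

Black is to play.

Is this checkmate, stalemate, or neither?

Black to move; black king on h8.
In check: yes, from the white rook on d8.
King squares — g7: attacked by Rf7; h7: attacked by Rf7; g8: attacked by Rd8.
Legal moves for Black: none.
In check with no legal moves → checkmate.

checkmate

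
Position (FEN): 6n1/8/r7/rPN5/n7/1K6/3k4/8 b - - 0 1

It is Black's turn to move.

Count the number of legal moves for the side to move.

22

Black to move; king on d2.
In check: no.
Legal moves: Ne7, Nh6, Nf6, Ra8, Ra7, Rh6, Rg6, Rf6, Re6, Rd6, Rc6, Rb6, Rxb5+, Nb6, Nxc5+, Nc3, Nb2, Ke3, Ke2, Ke1, Kd1, Kc1.
Count: 22.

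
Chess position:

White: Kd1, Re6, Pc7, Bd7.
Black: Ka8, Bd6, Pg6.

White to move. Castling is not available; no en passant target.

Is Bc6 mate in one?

After Bc6: black king on a8; in check: yes, from the white bishop on c6.
Black has 1 legal reply: Ka7.
In check but a legal move exists → not checkmate.

no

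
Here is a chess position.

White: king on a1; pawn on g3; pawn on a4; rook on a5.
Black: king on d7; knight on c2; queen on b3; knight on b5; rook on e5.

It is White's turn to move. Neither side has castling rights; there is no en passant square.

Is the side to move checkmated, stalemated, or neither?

White to move; white king on a1.
In check: yes, from the black knight on c2.
King squares — b1: attacked by Qb3; a2: attacked by Qb3; b2: attacked by Qb3.
Legal moves for White: none.
In check with no legal moves → checkmate.

checkmate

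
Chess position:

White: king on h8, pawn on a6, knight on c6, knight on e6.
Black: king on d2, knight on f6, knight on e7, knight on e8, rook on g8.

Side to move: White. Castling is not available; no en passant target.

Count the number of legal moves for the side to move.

White to move; king on h8.
In check: yes, from the black rook on g8.
Legal moves: none.
Count: 0.

0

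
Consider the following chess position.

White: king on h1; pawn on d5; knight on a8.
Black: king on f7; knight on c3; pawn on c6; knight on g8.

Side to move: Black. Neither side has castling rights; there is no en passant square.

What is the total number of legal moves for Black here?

Black to move; king on f7.
In check: no.
Legal moves: Ne7, Nh6, Nf6, Kf8, Ke8, Kg7, Ke7, Kg6, Kf6, Nxd5, Nb5, Ne4, Na4, Ne2, Na2, Nd1, Nb1, cxd5, c5.
Count: 19.

19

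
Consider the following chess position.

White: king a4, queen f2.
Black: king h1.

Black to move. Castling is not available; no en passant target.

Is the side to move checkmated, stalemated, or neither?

Black to move; black king on h1.
In check: no.
King squares — g1: attacked by Qf2; g2: attacked by Qf2; h2: attacked by Qf2.
Legal moves for Black: none.
Not in check and no legal moves → stalemate.

stalemate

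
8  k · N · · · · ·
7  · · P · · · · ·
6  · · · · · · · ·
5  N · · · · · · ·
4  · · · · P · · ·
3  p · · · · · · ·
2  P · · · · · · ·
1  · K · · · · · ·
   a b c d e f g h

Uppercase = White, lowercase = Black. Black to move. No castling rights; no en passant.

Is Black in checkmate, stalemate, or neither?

Black to move; black king on a8.
In check: no.
King squares — a7: attacked by Nc8; b7: attacked by Na5; b8: attacked by Pc7.
Legal moves for Black: none.
Not in check and no legal moves → stalemate.

stalemate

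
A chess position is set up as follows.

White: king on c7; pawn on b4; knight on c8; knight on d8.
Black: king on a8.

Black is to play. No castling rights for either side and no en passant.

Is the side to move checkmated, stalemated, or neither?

stalemate

Black to move; black king on a8.
In check: no.
King squares — a7: attacked by Nc8; b7: attacked by Kc7; b8: attacked by Kc7.
Legal moves for Black: none.
Not in check and no legal moves → stalemate.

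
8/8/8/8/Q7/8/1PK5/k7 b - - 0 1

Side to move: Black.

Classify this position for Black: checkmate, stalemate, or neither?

Black to move; black king on a1.
In check: yes, from the white queen on a4.
King squares — b1: attacked by Kc2; a2: attacked by Qa4; b2: attacked by Kc2.
Legal moves for Black: none.
In check with no legal moves → checkmate.

checkmate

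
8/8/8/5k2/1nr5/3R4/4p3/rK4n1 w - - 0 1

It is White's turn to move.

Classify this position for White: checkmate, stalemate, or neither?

neither

White to move; white king on b1.
In check: yes, from the black rook on a1.
King squares — a1: available; c1: attacked by Ra1; a2: attacked by Ra1; b2: available; c2: attacked by Nb4.
Legal moves for White: Kb2, Kxa1.
White is in check but has 2 legal moves → neither.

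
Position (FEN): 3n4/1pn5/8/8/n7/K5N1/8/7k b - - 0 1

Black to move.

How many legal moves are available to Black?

3

Black to move; king on h1.
In check: yes, from the white knight on g3.
Legal moves: Kh2, Kg2, Kg1.
Count: 3.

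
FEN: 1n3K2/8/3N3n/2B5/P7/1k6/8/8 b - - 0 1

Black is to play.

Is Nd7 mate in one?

no

After Nd7: white king on f8; in check: yes, from the black knight on d7.
White has 3 legal replies: Ke8, Kg7, Ke7.
In check but a legal move exists → not checkmate.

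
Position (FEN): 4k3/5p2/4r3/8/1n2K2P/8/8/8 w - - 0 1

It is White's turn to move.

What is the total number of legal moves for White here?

4

White to move; king on e4.
In check: yes, from the black rook on e6.
Legal moves: Kf5, Kf4, Kd4, Kf3.
Count: 4.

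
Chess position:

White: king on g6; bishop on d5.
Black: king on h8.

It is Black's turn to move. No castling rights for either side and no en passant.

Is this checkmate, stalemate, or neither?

Black to move; black king on h8.
In check: no.
King squares — g7: attacked by Kg6; h7: attacked by Kg6; g8: attacked by Bd5.
Legal moves for Black: none.
Not in check and no legal moves → stalemate.

stalemate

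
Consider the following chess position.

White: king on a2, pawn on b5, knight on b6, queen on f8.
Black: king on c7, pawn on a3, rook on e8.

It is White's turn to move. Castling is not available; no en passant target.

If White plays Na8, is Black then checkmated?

no

After Na8: black king on c7; in check: yes, from the white knight on a8.
Black has 6 legal replies: Kd8, Kc8, Kb8, Kd7, Kb7, Rxa8.
In check but a legal move exists → not checkmate.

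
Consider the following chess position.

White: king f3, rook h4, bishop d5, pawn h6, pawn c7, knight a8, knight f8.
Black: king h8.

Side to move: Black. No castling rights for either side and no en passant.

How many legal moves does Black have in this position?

Black to move; king on h8.
In check: no.
Legal moves: none.
Count: 0.

0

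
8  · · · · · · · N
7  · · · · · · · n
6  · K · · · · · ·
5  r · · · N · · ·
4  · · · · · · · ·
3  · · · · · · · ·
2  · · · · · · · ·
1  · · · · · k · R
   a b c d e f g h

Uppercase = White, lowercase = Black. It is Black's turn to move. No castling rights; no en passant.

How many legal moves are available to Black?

Black to move; king on f1.
In check: yes, from the white rook on h1.
Legal moves: Kg2, Kf2, Ke2.
Count: 3.

3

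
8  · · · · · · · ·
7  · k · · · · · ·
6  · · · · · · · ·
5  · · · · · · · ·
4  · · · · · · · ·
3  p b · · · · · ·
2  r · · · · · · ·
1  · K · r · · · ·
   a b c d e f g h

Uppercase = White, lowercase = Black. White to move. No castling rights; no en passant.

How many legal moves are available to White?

White to move; king on b1.
In check: yes, from the black rook on d1.
Legal moves: none.
Count: 0.

0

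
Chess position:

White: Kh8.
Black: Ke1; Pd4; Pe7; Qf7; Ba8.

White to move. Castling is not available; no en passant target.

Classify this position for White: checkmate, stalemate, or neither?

White to move; white king on h8.
In check: no.
King squares — g7: attacked by Qf7; h7: attacked by Qf7; g8: attacked by Qf7.
Legal moves for White: none.
Not in check and no legal moves → stalemate.

stalemate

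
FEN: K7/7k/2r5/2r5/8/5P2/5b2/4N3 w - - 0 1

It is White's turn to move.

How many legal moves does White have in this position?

7

White to move; king on a8.
In check: no.
Legal moves: Kb8, Kb7, Ka7, Nd3, Ng2, Nc2, f4.
Count: 7.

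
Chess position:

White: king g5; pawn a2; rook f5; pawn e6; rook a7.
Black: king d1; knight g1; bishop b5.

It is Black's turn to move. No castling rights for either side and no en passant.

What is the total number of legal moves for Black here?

Black to move; king on d1.
In check: no.
Legal moves: Be8, Bd7, Bc6, Ba6, Bc4, Ba4, Bd3, Be2, Bf1, Nh3+, Nf3+, Ne2, Ke2, Kd2, Kc2, Ke1, Kc1.
Count: 17.

17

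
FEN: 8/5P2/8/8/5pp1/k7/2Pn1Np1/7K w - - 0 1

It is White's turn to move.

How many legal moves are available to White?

3

White to move; king on h1.
In check: yes, from the black pawn on g2.
Legal moves: Kh2, Kxg2, Kg1.
Count: 3.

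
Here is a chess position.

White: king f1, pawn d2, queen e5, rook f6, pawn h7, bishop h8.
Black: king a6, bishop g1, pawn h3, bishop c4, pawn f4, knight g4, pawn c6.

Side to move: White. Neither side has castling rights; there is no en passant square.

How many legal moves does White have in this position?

White to move; king on f1.
In check: yes, from the black bishop on c4.
Legal moves: Kxg1, Ke1, Qe2, d3.
Count: 4.

4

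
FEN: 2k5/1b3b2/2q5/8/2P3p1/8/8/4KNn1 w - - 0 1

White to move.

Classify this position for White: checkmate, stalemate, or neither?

neither

White to move; white king on e1.
In check: no.
Legal moves for White: Ng3, Ne3, Nh2, Nd2, Kf2, Kd2, Kd1, c5.
White has 8 legal moves and is not in check → neither.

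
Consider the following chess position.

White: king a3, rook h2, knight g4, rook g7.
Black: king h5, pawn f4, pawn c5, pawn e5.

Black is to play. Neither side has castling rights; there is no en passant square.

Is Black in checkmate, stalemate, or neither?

checkmate

Black to move; black king on h5.
In check: yes, from the white rook on h2.
King squares — g4: attacked by Rg7; h4: attacked by Rh2; g5: attacked by Rg7; g6: attacked by Rg7; h6: attacked by Rh2.
Legal moves for Black: none.
In check with no legal moves → checkmate.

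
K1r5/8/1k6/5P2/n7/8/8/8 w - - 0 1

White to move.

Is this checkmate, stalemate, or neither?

White to move; white king on a8.
In check: yes, from the black rook on c8.
King squares — a7: attacked by Kb6; b7: attacked by Kb6; b8: attacked by Rc8.
Legal moves for White: none.
In check with no legal moves → checkmate.

checkmate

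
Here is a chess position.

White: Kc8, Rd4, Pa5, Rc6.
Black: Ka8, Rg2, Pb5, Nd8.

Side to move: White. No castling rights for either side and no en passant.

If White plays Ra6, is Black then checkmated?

After Ra6: black king on a8; in check: yes, from the white rook on a6.
King squares — a7: attacked by Ra6; b7: attacked by Kc8; b8: attacked by Kc8.
Black has no legal moves → checkmate.

yes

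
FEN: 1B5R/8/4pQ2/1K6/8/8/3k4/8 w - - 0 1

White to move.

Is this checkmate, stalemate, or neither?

White to move; white king on b5.
In check: no.
Legal moves for White include: Rg8, Rf8, Re8, Rd8+, Rc8, Rh7, Rh6, Rh5, Rh4, Rh3, Rh2+, Rh1, Bc7, Ba7, Bd6, Be5, Bf4+, Bg3, ... (list truncated; more exist).
White has legal moves and is not in check → neither.

neither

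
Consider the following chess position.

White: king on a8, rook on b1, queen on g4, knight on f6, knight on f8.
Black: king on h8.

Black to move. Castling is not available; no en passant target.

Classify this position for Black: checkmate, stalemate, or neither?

stalemate

Black to move; black king on h8.
In check: no.
King squares — g7: attacked by Qg4; h7: attacked by Nf6; g8: attacked by Qg4.
Legal moves for Black: none.
Not in check and no legal moves → stalemate.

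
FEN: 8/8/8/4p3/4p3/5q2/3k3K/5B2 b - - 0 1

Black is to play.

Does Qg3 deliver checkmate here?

After Qg3: white king on h2; in check: yes, from the black queen on g3.
White has 2 legal replies: Kxg3, Kh1.
In check but a legal move exists → not checkmate.

no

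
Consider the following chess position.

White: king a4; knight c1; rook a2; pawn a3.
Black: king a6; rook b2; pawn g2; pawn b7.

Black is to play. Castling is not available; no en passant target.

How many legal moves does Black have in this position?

18

Black to move; king on a6.
In check: no.
Legal moves: Ka7, Kb6, Rb6, Rb5, Rb4+, Rb3, Rf2, Re2, Rd2, Rc2, Rxa2, Rb1, b6, g1=Q, g1=R, g1=B, g1=N, b5#.
Count: 18.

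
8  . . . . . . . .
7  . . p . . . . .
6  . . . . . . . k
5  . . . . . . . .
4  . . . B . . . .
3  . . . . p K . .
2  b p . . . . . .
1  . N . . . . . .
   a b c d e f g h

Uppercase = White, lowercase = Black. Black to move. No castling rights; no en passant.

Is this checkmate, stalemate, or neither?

neither

Black to move; black king on h6.
In check: no.
Legal moves for Black: Kh7, Kg6, Kh5, Kg5, Bg8, Bf7, Be6, Bd5+, Bc4, Bb3, Bxb1, c6, e2, c5.
Black has 14 legal moves and is not in check → neither.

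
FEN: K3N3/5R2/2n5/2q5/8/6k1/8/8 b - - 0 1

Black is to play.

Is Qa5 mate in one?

After Qa5: white king on a8; in check: yes, from the black queen on a5.
White has 2 legal replies: Kb7, Ra7.
In check but a legal move exists → not checkmate.

no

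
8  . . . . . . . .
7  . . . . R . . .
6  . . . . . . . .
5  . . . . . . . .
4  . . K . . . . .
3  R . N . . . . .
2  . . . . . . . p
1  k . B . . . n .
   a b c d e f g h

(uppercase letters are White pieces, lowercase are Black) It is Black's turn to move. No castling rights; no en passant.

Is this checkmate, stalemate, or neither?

Black to move; black king on a1.
In check: yes, from the white rook on a3.
King squares — b1: attacked by Nc3; a2: attacked by Ra3; b2: attacked by Bc1.
Legal moves for Black: none.
In check with no legal moves → checkmate.

checkmate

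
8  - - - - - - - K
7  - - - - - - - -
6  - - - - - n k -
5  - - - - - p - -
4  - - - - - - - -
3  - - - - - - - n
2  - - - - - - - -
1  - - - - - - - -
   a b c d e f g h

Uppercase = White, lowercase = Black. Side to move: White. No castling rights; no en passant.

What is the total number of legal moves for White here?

White to move; king on h8.
In check: no.
Legal moves: none.
Count: 0.

0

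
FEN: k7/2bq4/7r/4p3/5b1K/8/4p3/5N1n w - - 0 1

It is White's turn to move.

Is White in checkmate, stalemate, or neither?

White to move; white king on h4.
In check: yes, from the black rook on h6.
King squares — g3: attacked by Nh1; h3: attacked by Rh6; g4: attacked by Qd7; g5: attacked by Bf4; h5: attacked by Rh6.
Legal moves for White: none.
In check with no legal moves → checkmate.

checkmate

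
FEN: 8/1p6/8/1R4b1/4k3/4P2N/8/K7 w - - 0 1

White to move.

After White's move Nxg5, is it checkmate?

no

After Nxg5: black king on e4; in check: yes, from the white knight on g5.
Black has 2 legal replies: Kxe3, Kd3.
In check but a legal move exists → not checkmate.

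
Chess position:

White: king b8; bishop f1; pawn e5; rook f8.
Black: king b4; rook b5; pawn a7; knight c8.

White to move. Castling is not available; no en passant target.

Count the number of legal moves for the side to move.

White to move; king on b8.
In check: yes, from the black rook on b5.
Legal moves: Kxc8, Ka8, Kc7, Bxb5.
Count: 4.

4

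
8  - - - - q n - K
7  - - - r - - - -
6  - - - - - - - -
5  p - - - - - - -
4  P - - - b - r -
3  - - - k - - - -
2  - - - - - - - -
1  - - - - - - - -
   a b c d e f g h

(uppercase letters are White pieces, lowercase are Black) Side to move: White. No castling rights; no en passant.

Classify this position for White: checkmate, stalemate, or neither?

stalemate

White to move; white king on h8.
In check: no.
King squares — g7: attacked by Rg4; h7: attacked by Be4; g8: attacked by Rg4.
Legal moves for White: none.
Not in check and no legal moves → stalemate.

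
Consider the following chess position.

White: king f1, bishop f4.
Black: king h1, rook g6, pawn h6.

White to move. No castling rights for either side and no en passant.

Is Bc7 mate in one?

no

After Bc7: black king on h1; in check: no.
Black is not in check, so this cannot be checkmate.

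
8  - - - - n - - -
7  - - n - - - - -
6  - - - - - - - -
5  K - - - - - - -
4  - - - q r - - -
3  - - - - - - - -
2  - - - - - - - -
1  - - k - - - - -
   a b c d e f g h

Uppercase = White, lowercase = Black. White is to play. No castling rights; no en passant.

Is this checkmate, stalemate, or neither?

White to move; white king on a5.
In check: no.
King squares — a4: attacked by Qd4; b4: attacked by Qd4; b5: attacked by Nc7; a6: attacked by Nc7; b6: attacked by Qd4.
Legal moves for White: none.
Not in check and no legal moves → stalemate.

stalemate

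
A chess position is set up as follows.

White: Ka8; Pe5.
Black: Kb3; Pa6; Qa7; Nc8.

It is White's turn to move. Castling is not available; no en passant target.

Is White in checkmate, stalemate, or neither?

checkmate

White to move; white king on a8.
In check: yes, from the black queen on a7.
King squares — a7: attacked by Nc8; b7: attacked by Qa7; b8: attacked by Qa7.
Legal moves for White: none.
In check with no legal moves → checkmate.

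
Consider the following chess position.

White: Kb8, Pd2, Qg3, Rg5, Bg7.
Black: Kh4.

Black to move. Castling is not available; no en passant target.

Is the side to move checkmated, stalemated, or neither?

checkmate

Black to move; black king on h4.
In check: yes, from the white queen on g3.
King squares — g3: attacked by Rg5; h3: attacked by Qg3; g4: attacked by Qg3; g5: attacked by Qg3; h5: attacked by Rg5.
Legal moves for Black: none.
In check with no legal moves → checkmate.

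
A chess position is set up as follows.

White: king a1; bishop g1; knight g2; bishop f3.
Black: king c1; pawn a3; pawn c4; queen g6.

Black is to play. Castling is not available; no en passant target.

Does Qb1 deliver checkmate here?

yes

After Qb1: white king on a1; in check: yes, from the black queen on b1.
King squares — b1: attacked by Kc1; a2: attacked by Qb1; b2: attacked by Qb1.
White has no legal moves → checkmate.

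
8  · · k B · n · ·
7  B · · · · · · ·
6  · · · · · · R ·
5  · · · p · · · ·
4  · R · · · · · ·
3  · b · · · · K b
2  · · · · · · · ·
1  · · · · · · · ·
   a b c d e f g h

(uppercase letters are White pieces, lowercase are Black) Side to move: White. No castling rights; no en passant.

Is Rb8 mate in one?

After Rb8: black king on c8; in check: yes, from the white rook on b8.
Black has 1 legal reply: Kd7.
In check but a legal move exists → not checkmate.

no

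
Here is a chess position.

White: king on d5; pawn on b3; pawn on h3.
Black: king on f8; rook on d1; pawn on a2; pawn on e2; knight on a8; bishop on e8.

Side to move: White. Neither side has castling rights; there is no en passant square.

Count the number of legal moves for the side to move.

White to move; king on d5.
In check: yes, from the black rook on d1.
Legal moves: Ke6, Ke5, Kc5, Ke4, Kc4.
Count: 5.

5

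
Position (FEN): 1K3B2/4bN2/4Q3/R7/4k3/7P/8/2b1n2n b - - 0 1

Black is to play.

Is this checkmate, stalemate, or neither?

neither

Black to move; black king on e4.
In check: yes, from the white queen on e6.
Legal moves for Black: Kf4, Kd4, Kf3, Kd3.
Black is in check but has 4 legal moves → neither.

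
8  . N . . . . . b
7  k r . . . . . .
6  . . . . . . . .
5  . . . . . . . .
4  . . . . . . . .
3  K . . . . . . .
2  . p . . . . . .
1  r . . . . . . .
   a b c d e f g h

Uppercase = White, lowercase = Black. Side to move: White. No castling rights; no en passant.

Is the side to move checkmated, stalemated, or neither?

checkmate

White to move; white king on a3.
In check: yes, from the black rook on a1.
King squares — a2: attacked by Ra1; b2: attacked by Rb7; b3: attacked by Rb7; a4: attacked by Ra1; b4: attacked by Rb7.
Legal moves for White: none.
In check with no legal moves → checkmate.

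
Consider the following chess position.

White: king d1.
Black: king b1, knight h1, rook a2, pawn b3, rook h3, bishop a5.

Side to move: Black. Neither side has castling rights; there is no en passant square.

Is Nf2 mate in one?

yes

After Nf2: white king on d1; in check: yes, from the black knight on f2.
King squares — c1: attacked by Kb1; e1: attacked by Ba5; c2: attacked by Kb1; d2: attacked by Ra2; e2: attacked by Ra2.
White has no legal moves → checkmate.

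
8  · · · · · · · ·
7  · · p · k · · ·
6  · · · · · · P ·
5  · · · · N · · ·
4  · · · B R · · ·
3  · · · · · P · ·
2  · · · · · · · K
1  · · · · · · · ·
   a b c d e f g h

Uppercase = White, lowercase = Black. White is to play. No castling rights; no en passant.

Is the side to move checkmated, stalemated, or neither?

neither

White to move; white king on h2.
In check: no.
Legal moves for White include: Nf7+, Nd7+, Nc6+, Ng4+, Nc4+, Nd3+, Rh4, Rg4, Rf4, Re3, Re2, Re1, Ba7, Bb6, Bc5+, Be3, Bc3, Bf2, ... (list truncated; more exist).
White has legal moves and is not in check → neither.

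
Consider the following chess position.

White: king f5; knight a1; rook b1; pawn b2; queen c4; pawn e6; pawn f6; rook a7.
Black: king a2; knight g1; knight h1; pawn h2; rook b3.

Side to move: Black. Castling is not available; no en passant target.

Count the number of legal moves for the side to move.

1

Black to move; king on a2.
In check: yes, from the white rook on a7.
Legal moves: Kxb1.
Count: 1.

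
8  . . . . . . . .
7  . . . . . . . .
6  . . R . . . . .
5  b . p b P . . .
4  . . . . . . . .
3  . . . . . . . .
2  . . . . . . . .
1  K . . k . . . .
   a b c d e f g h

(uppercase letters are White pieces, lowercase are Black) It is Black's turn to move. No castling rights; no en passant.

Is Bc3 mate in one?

After Bc3: white king on a1; in check: yes, from the black bishop on c3.
White has 1 legal reply: Kb1.
In check but a legal move exists → not checkmate.

no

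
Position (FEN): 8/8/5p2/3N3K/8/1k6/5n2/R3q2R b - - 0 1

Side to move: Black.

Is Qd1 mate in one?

no

After Qd1: white king on h5; in check: yes, from the black queen on d1.
White has 5 legal replies: Kh6, Kg6, Kh4, Rhxd1, Raxd1.
In check but a legal move exists → not checkmate.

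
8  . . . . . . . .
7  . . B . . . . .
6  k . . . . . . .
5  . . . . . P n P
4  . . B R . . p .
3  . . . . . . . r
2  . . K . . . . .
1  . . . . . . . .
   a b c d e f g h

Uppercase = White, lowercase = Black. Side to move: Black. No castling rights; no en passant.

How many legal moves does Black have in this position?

Black to move; king on a6.
In check: yes, from the white bishop on c4.
Legal moves: Kb7, Ka7.
Count: 2.

2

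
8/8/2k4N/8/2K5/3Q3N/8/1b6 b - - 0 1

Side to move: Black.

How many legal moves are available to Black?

6

Black to move; king on c6.
In check: no.
Legal moves: Kc7, Kb7, Kb6, Bxd3+, Bc2, Ba2+.
Count: 6.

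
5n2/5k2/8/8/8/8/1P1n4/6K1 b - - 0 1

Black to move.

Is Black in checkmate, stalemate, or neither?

neither

Black to move; black king on f7.
In check: no.
Legal moves for Black: Nh7, Nd7, Ng6, Ne6, Kg8, Ke8, Kg7, Ke7, Kg6, Kf6, Ke6, Ne4, Nc4, Nf3+, Nb3, Nf1, Nb1.
Black has 17 legal moves and is not in check → neither.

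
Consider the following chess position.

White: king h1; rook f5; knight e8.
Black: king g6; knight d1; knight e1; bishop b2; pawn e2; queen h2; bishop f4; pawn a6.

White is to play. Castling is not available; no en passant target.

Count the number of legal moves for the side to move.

White to move; king on h1.
In check: yes, from the black queen on h2.
Legal moves: none.
Count: 0.

0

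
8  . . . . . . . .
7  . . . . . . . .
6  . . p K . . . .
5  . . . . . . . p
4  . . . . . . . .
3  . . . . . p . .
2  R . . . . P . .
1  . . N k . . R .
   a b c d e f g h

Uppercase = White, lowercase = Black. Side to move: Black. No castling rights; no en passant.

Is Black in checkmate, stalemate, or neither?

checkmate

Black to move; black king on d1.
In check: yes, from the white rook on g1.
King squares — c1: attacked by Rg1; e1: attacked by Rg1; c2: attacked by Ra2; d2: attacked by Ra2; e2: attacked by Nc1.
Legal moves for Black: none.
In check with no legal moves → checkmate.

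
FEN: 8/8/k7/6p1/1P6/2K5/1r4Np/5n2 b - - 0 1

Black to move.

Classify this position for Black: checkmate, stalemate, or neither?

neither

Black to move; black king on a6.
In check: no.
Legal moves for Black include: Kb7, Ka7, Kb6, Kb5, Rxb4, Rb3+, Rxg2, Rf2, Re2, Rd2, Rc2+, Ra2, Rb1, Ng3, Ne3, Nd2, g4, h1=Q, ... (list truncated; more exist).
Black has legal moves and is not in check → neither.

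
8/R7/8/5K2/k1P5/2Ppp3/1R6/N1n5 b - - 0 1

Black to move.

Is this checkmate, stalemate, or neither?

Black to move; black king on a4.
In check: yes, from the white rook on a7.
King squares — a3: attacked by Ra7; b3: attacked by Na1; b4: attacked by Rb2; a5: attacked by Ra7; b5: attacked by Rb2.
Legal moves for Black: none.
In check with no legal moves → checkmate.

checkmate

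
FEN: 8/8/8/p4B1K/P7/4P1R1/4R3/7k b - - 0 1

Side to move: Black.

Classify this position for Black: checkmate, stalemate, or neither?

stalemate

Black to move; black king on h1.
In check: no.
King squares — g1: attacked by Rg3; g2: attacked by Re2; h2: attacked by Re2.
Legal moves for Black: none.
Not in check and no legal moves → stalemate.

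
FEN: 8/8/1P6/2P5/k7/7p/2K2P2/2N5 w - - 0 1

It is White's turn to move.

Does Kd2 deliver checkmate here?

After Kd2: black king on a4; in check: no.
Black is not in check, so this cannot be checkmate.

no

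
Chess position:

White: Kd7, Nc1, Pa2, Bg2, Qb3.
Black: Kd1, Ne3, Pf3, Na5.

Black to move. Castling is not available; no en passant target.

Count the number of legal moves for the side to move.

5

Black to move; king on d1.
In check: yes, from the white queen on b3.
Legal moves: Kd2, Ke1, Kxc1, Nxb3, Nc2.
Count: 5.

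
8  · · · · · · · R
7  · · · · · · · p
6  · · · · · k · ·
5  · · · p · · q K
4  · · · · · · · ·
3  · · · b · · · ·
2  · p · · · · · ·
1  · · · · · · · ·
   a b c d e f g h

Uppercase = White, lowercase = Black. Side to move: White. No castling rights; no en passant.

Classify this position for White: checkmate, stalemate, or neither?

White to move; white king on h5.
In check: yes, from the black queen on g5.
King squares — g4: attacked by Qg5; h4: attacked by Qg5; g5: attacked by Kf6; g6: attacked by Bd3; h6: attacked by Qg5.
Legal moves for White: none.
In check with no legal moves → checkmate.

checkmate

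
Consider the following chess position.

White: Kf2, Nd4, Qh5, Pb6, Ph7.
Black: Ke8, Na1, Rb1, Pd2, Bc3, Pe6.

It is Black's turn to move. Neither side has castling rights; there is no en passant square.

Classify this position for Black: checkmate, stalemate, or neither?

Black to move; black king on e8.
In check: yes, from the white queen on h5.
Legal moves for Black: Kf8, Kd8, Ke7, Kd7.
Black is in check but has 4 legal moves → neither.

neither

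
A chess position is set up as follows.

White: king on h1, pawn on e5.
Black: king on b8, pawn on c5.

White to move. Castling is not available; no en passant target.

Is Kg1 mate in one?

no

After Kg1: black king on b8; in check: no.
Black is not in check, so this cannot be checkmate.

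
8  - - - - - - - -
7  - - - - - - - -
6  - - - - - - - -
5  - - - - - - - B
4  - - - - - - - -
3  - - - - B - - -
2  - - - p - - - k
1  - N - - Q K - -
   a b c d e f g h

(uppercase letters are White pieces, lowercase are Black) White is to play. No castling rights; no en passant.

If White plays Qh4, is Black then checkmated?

yes

After Qh4: black king on h2; in check: yes, from the white queen on h4.
King squares — g1: attacked by Kf1; h1: attacked by Qh4; g2: attacked by Kf1; g3: attacked by Qh4; h3: attacked by Qh4.
Black has no legal moves → checkmate.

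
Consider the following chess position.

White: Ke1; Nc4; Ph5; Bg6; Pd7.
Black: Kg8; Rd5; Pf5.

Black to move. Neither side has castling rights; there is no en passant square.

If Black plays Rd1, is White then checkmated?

After Rd1: white king on e1; in check: yes, from the black rook on d1.
White has 3 legal replies: Kf2, Ke2, Kxd1.
In check but a legal move exists → not checkmate.

no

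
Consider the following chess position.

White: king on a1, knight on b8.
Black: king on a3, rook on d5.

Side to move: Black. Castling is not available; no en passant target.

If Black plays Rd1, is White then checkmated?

After Rd1: white king on a1; in check: yes, from the black rook on d1.
King squares — b1: attacked by Rd1; a2: attacked by Ka3; b2: attacked by Ka3.
White has no legal moves → checkmate.

yes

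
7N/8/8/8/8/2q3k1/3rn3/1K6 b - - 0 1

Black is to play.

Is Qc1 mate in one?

yes

After Qc1: white king on b1; in check: yes, from the black queen on c1.
King squares — a1: attacked by Qc1; c1: attacked by Ne2; a2: attacked by Rd2; b2: attacked by Qc1; c2: attacked by Qc1.
White has no legal moves → checkmate.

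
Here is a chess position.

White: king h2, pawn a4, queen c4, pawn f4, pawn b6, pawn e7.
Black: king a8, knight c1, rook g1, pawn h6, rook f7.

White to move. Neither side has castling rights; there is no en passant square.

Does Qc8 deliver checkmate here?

yes

After Qc8: black king on a8; in check: yes, from the white queen on c8.
King squares — a7: attacked by Pb6; b7: attacked by Qc8; b8: attacked by Qc8.
Black has no legal moves → checkmate.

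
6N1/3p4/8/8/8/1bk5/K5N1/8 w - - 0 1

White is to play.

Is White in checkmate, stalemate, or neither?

neither

White to move; white king on a2.
In check: yes, from the black bishop on b3.
King squares — a1: available; b1: available; b2: attacked by Kc3; a3: available; b3: attacked by Kc3.
Legal moves for White: Ka3, Kb1, Ka1.
White is in check but has 3 legal moves → neither.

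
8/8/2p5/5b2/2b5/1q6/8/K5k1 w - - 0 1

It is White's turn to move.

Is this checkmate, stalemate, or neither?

White to move; white king on a1.
In check: no.
King squares — b1: attacked by Qb3; a2: attacked by Qb3; b2: attacked by Qb3.
Legal moves for White: none.
Not in check and no legal moves → stalemate.

stalemate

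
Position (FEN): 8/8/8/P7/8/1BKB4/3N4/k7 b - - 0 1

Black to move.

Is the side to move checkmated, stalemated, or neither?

stalemate

Black to move; black king on a1.
In check: no.
King squares — b1: attacked by Nd2; a2: attacked by Bb3; b2: attacked by Kc3.
Legal moves for Black: none.
Not in check and no legal moves → stalemate.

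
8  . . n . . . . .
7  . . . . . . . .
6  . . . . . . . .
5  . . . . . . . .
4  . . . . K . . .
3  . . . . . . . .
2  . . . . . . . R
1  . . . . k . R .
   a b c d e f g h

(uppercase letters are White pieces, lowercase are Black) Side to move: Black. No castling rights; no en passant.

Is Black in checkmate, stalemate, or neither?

Black to move; black king on e1.
In check: yes, from the white rook on g1.
King squares — d1: attacked by Rg1; f1: attacked by Rg1; d2: attacked by Rh2; e2: attacked by Rh2; f2: attacked by Rh2.
Legal moves for Black: none.
In check with no legal moves → checkmate.

checkmate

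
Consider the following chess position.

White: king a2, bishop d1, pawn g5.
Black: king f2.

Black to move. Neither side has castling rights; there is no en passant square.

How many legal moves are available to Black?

6

Black to move; king on f2.
In check: no.
Legal moves: Kg3, Ke3, Kg2, Kg1, Kf1, Ke1.
Count: 6.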